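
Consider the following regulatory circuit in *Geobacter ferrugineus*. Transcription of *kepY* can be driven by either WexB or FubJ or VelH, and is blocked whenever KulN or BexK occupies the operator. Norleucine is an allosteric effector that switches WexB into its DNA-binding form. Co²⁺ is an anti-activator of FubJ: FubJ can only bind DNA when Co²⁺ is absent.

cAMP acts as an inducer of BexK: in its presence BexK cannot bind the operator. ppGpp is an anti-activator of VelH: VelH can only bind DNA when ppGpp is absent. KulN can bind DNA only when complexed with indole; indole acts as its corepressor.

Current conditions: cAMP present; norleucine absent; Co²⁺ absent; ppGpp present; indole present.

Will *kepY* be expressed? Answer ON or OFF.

OFF

Norleucine is absent, so WexB is inactive.
Indole is present, so KulN is active.
cAMP is present, so BexK is inactive.
Co²⁺ is absent, so FubJ is active.
ppGpp is present, so VelH is inactive.
With repressor KulN bound, *kepY* is not transcribed.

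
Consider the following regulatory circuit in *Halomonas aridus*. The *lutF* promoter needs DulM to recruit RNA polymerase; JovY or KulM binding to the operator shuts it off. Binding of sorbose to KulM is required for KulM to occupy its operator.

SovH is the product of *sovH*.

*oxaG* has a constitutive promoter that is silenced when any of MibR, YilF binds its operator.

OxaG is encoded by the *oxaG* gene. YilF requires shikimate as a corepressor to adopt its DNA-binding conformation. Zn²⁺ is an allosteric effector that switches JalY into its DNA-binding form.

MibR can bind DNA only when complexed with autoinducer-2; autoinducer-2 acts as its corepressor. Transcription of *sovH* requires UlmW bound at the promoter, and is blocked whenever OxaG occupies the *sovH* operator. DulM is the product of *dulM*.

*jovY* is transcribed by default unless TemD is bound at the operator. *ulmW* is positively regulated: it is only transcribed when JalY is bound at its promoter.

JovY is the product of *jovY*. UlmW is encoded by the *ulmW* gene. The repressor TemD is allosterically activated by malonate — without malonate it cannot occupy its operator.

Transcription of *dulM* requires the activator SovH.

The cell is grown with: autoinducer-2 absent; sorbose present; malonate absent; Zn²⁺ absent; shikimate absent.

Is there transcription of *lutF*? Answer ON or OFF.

Malonate is absent, so TemD is inactive.
With no repressor bound, *jovY* is transcribed.
So JovY is produced and active.
Sorbose is present, so KulM is active.
Autoinducer-2 is absent, so MibR is inactive.
Shikimate is absent, so YilF is inactive.
With no repressor bound, *oxaG* is transcribed.
So OxaG is produced and active.
Zn²⁺ is absent, so JalY is inactive.
Required activator JalY is absent, so *ulmW* is not transcribed.
So UlmW is not produced.
With repressor OxaG bound, *sovH* is not transcribed.
So SovH is not produced.
Required activator SovH is absent, so *dulM* is not transcribed.
So DulM is not produced.
With repressor JovY bound, *lutF* is not transcribed.

OFF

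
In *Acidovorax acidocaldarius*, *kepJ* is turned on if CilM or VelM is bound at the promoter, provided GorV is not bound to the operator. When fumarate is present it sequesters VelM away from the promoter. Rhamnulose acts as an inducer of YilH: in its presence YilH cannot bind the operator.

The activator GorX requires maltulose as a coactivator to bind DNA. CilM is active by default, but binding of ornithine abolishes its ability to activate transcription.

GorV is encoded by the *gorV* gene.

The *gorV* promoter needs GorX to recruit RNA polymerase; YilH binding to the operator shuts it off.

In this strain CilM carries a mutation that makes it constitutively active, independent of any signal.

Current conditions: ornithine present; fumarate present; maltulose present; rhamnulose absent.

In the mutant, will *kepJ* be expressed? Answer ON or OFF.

ON

Rhamnulose is absent, so YilH is active.
Maltulose is present, so GorX is active.
With repressor YilH bound, *gorV* is not transcribed.
So GorV is not produced.
CilM is constitutively active in this strain.
Fumarate is present, so VelM is inactive.
Activator CilM is present, so *kepJ* is transcribed.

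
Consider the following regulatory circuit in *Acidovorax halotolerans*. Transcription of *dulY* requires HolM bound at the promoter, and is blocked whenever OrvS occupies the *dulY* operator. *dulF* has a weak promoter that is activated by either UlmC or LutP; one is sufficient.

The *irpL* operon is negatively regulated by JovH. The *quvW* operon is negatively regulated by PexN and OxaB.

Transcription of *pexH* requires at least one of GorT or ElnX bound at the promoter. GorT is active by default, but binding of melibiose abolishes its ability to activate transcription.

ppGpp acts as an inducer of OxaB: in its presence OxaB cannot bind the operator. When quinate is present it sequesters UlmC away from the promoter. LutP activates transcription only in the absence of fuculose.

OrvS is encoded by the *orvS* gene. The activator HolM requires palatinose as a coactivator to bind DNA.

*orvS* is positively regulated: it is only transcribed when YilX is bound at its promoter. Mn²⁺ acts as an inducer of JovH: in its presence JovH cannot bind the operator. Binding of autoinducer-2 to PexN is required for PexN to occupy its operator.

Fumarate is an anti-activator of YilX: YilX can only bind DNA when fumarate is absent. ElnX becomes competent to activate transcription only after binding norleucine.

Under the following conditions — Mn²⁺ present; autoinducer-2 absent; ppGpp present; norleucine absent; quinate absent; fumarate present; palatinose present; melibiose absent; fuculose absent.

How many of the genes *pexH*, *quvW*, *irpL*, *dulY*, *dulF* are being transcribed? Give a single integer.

Melibiose is absent, so GorT is active.
Norleucine is absent, so ElnX is inactive.
Activator GorT is present, so *pexH* is transcribed.
→ *pexH* is ON.
Autoinducer-2 is absent, so PexN is inactive.
ppGpp is present, so OxaB is inactive.
With no repressor bound, *quvW* is transcribed.
→ *quvW* is ON.
Mn²⁺ is present, so JovH is inactive.
With no repressor bound, *irpL* is transcribed.
→ *irpL* is ON.
Palatinose is present, so HolM is active.
Fumarate is present, so YilX is inactive.
Required activator YilX is absent, so *orvS* is not transcribed.
So OrvS is not produced.
No repressor is bound and HolM is active, so *dulY* is transcribed.
→ *dulY* is ON.
Quinate is absent, so UlmC is active.
Fuculose is absent, so LutP is active.
Activator UlmC is present, so *dulF* is transcribed.
→ *dulF* is ON.
5 of the 5 genes are transcribed.

5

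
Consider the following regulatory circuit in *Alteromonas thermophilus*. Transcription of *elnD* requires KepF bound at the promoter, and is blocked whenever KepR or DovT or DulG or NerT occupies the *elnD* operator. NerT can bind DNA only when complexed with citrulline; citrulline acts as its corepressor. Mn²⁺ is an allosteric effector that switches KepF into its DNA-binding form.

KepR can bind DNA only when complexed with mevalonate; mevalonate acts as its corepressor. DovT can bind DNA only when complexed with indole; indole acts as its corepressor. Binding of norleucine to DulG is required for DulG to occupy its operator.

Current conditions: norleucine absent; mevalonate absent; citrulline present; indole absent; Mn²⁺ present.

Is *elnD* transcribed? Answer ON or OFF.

Mevalonate is absent, so KepR is inactive.
Indole is absent, so DovT is inactive.
Norleucine is absent, so DulG is inactive.
Citrulline is present, so NerT is active.
Mn²⁺ is present, so KepF is active.
With repressor NerT bound, *elnD* is not transcribed.

OFF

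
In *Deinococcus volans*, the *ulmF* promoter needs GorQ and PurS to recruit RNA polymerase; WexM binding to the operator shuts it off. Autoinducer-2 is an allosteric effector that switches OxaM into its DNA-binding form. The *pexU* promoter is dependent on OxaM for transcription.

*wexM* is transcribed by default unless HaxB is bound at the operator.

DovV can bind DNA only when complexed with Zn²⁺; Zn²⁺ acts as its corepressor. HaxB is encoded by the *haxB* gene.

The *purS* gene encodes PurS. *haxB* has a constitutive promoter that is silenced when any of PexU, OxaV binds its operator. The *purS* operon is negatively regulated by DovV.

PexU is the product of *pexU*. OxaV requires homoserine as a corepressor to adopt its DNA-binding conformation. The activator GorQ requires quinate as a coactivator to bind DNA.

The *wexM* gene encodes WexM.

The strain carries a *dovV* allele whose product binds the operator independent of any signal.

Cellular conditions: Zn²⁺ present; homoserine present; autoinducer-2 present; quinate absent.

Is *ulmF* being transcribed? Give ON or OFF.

OFF

Quinate is absent, so GorQ is inactive.
Autoinducer-2 is present, so OxaM is active.
No repressor is bound and OxaM is active, so *pexU* is transcribed.
So PexU is produced and active.
Homoserine is present, so OxaV is active.
With repressor PexU bound, *haxB* is not transcribed.
So HaxB is not produced.
With no repressor bound, *wexM* is transcribed.
So WexM is produced and active.
DovV is constitutively active in this strain.
With repressor DovV bound, *purS* is not transcribed.
So PurS is not produced.
With repressor WexM bound, *ulmF* is not transcribed.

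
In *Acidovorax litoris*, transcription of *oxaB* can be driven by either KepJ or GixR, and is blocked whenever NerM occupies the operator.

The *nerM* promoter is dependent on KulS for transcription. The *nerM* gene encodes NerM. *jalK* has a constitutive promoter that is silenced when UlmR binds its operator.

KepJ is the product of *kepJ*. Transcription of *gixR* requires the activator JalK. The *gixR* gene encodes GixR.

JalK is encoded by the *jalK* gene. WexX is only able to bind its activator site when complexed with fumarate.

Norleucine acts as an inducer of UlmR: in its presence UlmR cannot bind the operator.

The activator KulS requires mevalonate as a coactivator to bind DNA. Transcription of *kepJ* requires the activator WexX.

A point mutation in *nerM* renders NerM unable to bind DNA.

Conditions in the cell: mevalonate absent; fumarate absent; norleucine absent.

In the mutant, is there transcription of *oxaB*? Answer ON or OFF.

OFF

Fumarate is absent, so WexX is inactive.
Required activator WexX is absent, so *kepJ* is not transcribed.
So KepJ is not produced.
Norleucine is absent, so UlmR is active.
With repressor UlmR bound, *jalK* is not transcribed.
So JalK is not produced.
Required activator JalK is absent, so *gixR* is not transcribed.
So GixR is not produced.
NerM is non-functional in this strain, so it has no effect.
No activator is available at the *oxaB* promoter, so *oxaB* is not transcribed.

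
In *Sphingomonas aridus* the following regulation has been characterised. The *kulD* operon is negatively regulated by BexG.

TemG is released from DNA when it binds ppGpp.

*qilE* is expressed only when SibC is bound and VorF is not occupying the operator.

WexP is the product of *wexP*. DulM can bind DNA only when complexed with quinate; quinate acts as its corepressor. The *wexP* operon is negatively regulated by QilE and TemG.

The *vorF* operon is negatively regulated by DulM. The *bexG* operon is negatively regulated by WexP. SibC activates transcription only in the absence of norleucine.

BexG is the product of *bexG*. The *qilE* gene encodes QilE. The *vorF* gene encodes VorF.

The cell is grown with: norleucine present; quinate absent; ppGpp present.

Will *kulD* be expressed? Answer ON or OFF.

Quinate is absent, so DulM is inactive.
With no repressor bound, *vorF* is transcribed.
So VorF is produced and active.
Norleucine is present, so SibC is inactive.
With repressor VorF bound, *qilE* is not transcribed.
So QilE is not produced.
ppGpp is present, so TemG is inactive.
With no repressor bound, *wexP* is transcribed.
So WexP is produced and active.
With repressor WexP bound, *bexG* is not transcribed.
So BexG is not produced.
With no repressor bound, *kulD* is transcribed.

ON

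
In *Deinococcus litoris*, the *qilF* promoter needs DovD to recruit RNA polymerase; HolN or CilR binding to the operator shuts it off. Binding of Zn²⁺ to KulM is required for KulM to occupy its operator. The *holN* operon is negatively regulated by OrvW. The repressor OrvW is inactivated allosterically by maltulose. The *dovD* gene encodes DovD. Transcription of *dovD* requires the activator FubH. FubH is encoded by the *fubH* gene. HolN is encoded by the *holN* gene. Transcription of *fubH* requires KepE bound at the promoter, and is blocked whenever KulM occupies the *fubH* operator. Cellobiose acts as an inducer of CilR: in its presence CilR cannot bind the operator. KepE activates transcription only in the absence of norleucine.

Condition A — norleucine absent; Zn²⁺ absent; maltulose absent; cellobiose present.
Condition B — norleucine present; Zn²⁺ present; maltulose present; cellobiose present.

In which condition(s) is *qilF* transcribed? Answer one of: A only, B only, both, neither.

A only

Condition A:
Norleucine is absent, so KepE is active.
Zn²⁺ is absent, so KulM is inactive.
No repressor is bound and KepE is active, so *fubH* is transcribed.
So FubH is produced and active.
No repressor is bound and FubH is active, so *dovD* is transcribed.
So DovD is produced and active.
Maltulose is absent, so OrvW is active.
With repressor OrvW bound, *holN* is not transcribed.
So HolN is not produced.
Cellobiose is present, so CilR is inactive.
No repressor is bound and DovD is active, so *qilF* is transcribed.
→ *qilF* is ON in A.
Condition B:
Norleucine is present, so KepE is inactive.
Zn²⁺ is present, so KulM is active.
With repressor KulM bound, *fubH* is not transcribed.
So FubH is not produced.
Required activator FubH is absent, so *dovD* is not transcribed.
So DovD is not produced.
Maltulose is present, so OrvW is inactive.
With no repressor bound, *holN* is transcribed.
So HolN is produced and active.
Cellobiose is present, so CilR is inactive.
With repressor HolN bound, *qilF* is not transcribed.
→ *qilF* is OFF in B.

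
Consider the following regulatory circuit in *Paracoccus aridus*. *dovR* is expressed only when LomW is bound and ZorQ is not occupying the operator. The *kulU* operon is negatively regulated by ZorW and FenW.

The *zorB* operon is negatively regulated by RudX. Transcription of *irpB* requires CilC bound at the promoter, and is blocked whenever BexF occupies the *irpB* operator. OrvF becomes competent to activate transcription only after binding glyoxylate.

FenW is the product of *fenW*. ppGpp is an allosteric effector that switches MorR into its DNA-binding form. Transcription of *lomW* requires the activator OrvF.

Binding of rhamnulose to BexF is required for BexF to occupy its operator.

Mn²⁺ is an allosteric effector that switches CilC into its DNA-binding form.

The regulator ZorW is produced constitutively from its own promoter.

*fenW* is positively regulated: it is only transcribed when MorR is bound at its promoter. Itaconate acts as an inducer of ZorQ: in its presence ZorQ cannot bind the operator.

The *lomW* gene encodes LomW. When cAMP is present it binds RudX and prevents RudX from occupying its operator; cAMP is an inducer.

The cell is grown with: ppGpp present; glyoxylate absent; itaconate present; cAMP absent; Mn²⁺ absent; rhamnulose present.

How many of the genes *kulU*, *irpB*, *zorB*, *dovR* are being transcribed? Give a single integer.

ZorW is produced constitutively and is active.
ppGpp is present, so MorR is active.
No repressor is bound and MorR is active, so *fenW* is transcribed.
So FenW is produced and active.
With repressor ZorW bound, *kulU* is not transcribed.
→ *kulU* is OFF.
Rhamnulose is present, so BexF is active.
Mn²⁺ is absent, so CilC is inactive.
With repressor BexF bound, *irpB* is not transcribed.
→ *irpB* is OFF.
cAMP is absent, so RudX is active.
With repressor RudX bound, *zorB* is not transcribed.
→ *zorB* is OFF.
Itaconate is present, so ZorQ is inactive.
Glyoxylate is absent, so OrvF is inactive.
Required activator OrvF is absent, so *lomW* is not transcribed.
So LomW is not produced.
Required activator LomW is absent, so *dovR* is not transcribed.
→ *dovR* is OFF.
0 of the 4 genes are transcribed.

0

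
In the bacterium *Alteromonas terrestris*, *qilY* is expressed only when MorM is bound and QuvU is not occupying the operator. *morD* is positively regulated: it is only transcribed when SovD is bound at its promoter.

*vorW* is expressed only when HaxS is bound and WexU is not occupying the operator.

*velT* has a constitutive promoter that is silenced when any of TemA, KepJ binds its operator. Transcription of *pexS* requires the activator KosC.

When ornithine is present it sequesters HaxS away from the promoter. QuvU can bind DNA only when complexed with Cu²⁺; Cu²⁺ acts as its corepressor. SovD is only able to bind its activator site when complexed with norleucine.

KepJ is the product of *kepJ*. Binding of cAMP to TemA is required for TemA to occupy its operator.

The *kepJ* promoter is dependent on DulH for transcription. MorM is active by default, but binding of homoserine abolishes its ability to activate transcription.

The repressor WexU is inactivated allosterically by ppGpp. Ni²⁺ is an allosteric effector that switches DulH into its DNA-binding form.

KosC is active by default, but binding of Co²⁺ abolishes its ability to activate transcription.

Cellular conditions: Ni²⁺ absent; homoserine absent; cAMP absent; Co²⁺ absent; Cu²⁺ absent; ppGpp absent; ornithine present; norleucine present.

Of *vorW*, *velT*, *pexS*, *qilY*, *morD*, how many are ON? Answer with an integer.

ppGpp is absent, so WexU is active.
Ornithine is present, so HaxS is inactive.
With repressor WexU bound, *vorW* is not transcribed.
→ *vorW* is OFF.
cAMP is absent, so TemA is inactive.
Ni²⁺ is absent, so DulH is inactive.
Required activator DulH is absent, so *kepJ* is not transcribed.
So KepJ is not produced.
With no repressor bound, *velT* is transcribed.
→ *velT* is ON.
Co²⁺ is absent, so KosC is active.
No repressor is bound and KosC is active, so *pexS* is transcribed.
→ *pexS* is ON.
Homoserine is absent, so MorM is active.
Cu²⁺ is absent, so QuvU is inactive.
No repressor is bound and MorM is active, so *qilY* is transcribed.
→ *qilY* is ON.
Norleucine is present, so SovD is active.
No repressor is bound and SovD is active, so *morD* is transcribed.
→ *morD* is ON.
4 of the 5 genes are transcribed.

4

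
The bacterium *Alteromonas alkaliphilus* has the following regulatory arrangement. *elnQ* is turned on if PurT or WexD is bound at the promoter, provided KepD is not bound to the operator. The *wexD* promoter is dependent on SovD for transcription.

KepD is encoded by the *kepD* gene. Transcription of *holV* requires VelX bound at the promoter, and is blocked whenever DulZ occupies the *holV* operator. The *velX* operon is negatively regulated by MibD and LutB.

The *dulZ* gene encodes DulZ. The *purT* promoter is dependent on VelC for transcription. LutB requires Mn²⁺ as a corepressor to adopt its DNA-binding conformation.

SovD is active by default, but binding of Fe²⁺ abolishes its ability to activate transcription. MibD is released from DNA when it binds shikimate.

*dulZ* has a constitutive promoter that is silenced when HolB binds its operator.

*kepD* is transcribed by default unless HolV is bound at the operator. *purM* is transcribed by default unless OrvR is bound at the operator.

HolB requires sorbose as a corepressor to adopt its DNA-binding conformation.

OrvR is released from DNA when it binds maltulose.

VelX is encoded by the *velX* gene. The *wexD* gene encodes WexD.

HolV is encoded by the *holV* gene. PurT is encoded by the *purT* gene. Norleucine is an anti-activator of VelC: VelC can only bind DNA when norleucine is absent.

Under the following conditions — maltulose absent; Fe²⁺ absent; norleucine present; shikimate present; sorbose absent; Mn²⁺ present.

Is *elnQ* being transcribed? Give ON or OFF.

OFF

Shikimate is present, so MibD is inactive.
Mn²⁺ is present, so LutB is active.
With repressor LutB bound, *velX* is not transcribed.
So VelX is not produced.
Sorbose is absent, so HolB is inactive.
With no repressor bound, *dulZ* is transcribed.
So DulZ is produced and active.
With repressor DulZ bound, *holV* is not transcribed.
So HolV is not produced.
With no repressor bound, *kepD* is transcribed.
So KepD is produced and active.
Norleucine is present, so VelC is inactive.
Required activator VelC is absent, so *purT* is not transcribed.
So PurT is not produced.
Fe²⁺ is absent, so SovD is active.
No repressor is bound and SovD is active, so *wexD* is transcribed.
So WexD is produced and active.
With repressor KepD bound, *elnQ* is not transcribed.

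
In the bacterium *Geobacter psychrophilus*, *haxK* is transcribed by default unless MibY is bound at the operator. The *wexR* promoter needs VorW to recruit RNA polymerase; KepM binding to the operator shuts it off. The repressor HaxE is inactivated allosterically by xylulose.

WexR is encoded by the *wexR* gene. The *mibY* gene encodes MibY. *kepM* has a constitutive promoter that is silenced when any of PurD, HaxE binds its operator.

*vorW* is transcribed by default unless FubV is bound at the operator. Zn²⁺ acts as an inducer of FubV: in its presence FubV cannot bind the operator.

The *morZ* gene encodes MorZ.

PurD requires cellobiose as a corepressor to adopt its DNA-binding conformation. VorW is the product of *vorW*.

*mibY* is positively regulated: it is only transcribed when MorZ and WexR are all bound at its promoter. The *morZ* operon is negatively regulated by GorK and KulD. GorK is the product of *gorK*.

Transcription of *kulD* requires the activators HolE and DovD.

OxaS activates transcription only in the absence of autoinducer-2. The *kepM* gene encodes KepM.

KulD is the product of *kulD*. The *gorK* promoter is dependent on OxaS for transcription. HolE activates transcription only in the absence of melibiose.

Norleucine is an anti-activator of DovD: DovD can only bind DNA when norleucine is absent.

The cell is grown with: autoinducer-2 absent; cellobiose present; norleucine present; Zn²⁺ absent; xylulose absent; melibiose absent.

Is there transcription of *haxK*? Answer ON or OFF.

Autoinducer-2 is absent, so OxaS is active.
No repressor is bound and OxaS is active, so *gorK* is transcribed.
So GorK is produced and active.
Melibiose is absent, so HolE is active.
Norleucine is present, so DovD is inactive.
Required activator DovD is absent, so *kulD* is not transcribed.
So KulD is not produced.
With repressor GorK bound, *morZ* is not transcribed.
So MorZ is not produced.
Zn²⁺ is absent, so FubV is active.
With repressor FubV bound, *vorW* is not transcribed.
So VorW is not produced.
Cellobiose is present, so PurD is active.
Xylulose is absent, so HaxE is active.
With repressor PurD bound, *kepM* is not transcribed.
So KepM is not produced.
Required activator VorW is absent, so *wexR* is not transcribed.
So WexR is not produced.
Required activator MorZ is absent, so *mibY* is not transcribed.
So MibY is not produced.
With no repressor bound, *haxK* is transcribed.

ON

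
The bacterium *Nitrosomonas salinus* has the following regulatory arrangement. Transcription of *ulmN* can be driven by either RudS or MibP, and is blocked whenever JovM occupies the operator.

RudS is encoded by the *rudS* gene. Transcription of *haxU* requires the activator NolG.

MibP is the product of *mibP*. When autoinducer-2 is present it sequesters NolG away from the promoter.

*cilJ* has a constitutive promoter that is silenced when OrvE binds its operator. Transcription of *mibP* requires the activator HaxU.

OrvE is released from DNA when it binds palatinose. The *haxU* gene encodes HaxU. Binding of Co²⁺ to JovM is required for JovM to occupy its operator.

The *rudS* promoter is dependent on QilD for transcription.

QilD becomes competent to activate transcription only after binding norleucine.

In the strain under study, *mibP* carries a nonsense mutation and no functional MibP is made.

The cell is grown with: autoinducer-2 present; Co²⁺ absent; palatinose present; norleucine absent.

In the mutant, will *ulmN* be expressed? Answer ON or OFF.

OFF

Norleucine is absent, so QilD is inactive.
Required activator QilD is absent, so *rudS* is not transcribed.
So RudS is not produced.
MibP is non-functional in this strain, so it has no effect.
Co²⁺ is absent, so JovM is inactive.
No activator is available at the *ulmN* promoter, so *ulmN* is not transcribed.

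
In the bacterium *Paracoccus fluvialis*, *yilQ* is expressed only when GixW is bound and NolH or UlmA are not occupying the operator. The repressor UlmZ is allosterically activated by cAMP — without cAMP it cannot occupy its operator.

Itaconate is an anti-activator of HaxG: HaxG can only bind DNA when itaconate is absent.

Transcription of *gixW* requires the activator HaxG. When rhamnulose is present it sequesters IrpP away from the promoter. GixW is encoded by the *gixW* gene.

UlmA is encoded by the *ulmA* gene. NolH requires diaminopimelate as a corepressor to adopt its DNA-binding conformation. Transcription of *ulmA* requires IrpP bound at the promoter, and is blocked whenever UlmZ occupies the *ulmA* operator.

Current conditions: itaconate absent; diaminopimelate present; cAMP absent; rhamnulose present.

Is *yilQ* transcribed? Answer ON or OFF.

Diaminopimelate is present, so NolH is active.
cAMP is absent, so UlmZ is inactive.
Rhamnulose is present, so IrpP is inactive.
Required activator IrpP is absent, so *ulmA* is not transcribed.
So UlmA is not produced.
Itaconate is absent, so HaxG is active.
No repressor is bound and HaxG is active, so *gixW* is transcribed.
So GixW is produced and active.
With repressor NolH bound, *yilQ* is not transcribed.

OFF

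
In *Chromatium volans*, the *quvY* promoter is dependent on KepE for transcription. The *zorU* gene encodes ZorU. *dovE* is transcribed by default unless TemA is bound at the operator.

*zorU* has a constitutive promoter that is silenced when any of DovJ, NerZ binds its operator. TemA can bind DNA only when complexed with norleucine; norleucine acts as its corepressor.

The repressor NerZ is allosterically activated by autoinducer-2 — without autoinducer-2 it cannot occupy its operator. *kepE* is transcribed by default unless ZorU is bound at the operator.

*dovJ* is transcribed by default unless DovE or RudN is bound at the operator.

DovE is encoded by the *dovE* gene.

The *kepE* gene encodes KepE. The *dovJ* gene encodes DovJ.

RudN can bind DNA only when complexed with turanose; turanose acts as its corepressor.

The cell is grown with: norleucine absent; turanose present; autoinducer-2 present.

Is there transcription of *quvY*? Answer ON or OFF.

ON

Norleucine is absent, so TemA is inactive.
With no repressor bound, *dovE* is transcribed.
So DovE is produced and active.
Turanose is present, so RudN is active.
With repressor DovE bound, *dovJ* is not transcribed.
So DovJ is not produced.
Autoinducer-2 is present, so NerZ is active.
With repressor NerZ bound, *zorU* is not transcribed.
So ZorU is not produced.
With no repressor bound, *kepE* is transcribed.
So KepE is produced and active.
No repressor is bound and KepE is active, so *quvY* is transcribed.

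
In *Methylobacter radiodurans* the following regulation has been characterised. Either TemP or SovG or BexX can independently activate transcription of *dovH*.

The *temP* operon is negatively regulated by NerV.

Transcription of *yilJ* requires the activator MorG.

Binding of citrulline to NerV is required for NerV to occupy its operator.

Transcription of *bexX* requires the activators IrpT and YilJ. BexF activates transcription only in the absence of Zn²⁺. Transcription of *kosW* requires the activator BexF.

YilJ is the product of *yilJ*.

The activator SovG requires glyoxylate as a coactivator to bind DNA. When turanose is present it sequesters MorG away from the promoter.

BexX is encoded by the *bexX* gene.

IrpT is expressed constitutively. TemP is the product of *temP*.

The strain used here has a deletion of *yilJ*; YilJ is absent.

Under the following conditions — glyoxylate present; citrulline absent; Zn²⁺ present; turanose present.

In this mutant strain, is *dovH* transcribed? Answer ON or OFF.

Citrulline is absent, so NerV is inactive.
With no repressor bound, *temP* is transcribed.
So TemP is produced and active.
Glyoxylate is present, so SovG is active.
IrpT is produced constitutively and is active.
YilJ is non-functional in this strain, so it has no effect.
Required activator YilJ is absent, so *bexX* is not transcribed.
So BexX is not produced.
Activator TemP is present, so *dovH* is transcribed.

ON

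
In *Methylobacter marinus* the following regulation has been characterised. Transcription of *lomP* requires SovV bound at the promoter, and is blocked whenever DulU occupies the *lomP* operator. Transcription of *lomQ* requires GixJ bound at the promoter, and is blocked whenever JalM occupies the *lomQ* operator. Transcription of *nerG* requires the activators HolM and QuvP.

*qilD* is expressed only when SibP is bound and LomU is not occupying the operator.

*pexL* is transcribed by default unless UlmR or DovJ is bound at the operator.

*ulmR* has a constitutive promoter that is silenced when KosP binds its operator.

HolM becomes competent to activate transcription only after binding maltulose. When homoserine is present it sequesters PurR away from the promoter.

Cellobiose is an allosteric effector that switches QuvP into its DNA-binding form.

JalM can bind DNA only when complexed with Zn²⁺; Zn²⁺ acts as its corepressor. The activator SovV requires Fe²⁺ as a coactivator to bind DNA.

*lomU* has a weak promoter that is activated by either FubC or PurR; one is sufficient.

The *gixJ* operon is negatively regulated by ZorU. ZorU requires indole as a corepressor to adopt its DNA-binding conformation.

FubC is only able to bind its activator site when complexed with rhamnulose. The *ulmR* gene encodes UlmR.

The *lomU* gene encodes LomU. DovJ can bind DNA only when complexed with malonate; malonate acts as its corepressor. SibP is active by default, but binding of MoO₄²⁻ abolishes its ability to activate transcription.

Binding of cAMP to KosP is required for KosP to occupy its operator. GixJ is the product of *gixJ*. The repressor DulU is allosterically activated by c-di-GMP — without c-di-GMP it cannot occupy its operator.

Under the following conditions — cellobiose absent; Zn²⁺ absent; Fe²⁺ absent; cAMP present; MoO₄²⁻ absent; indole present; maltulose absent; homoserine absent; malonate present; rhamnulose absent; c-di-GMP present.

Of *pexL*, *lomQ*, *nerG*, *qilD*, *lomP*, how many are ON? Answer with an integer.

cAMP is present, so KosP is active.
With repressor KosP bound, *ulmR* is not transcribed.
So UlmR is not produced.
Malonate is present, so DovJ is active.
With repressor DovJ bound, *pexL* is not transcribed.
→ *pexL* is OFF.
Indole is present, so ZorU is active.
With repressor ZorU bound, *gixJ* is not transcribed.
So GixJ is not produced.
Zn²⁺ is absent, so JalM is inactive.
Required activator GixJ is absent, so *lomQ* is not transcribed.
→ *lomQ* is OFF.
Maltulose is absent, so HolM is inactive.
Cellobiose is absent, so QuvP is inactive.
Required activator HolM is absent, so *nerG* is not transcribed.
→ *nerG* is OFF.
MoO₄²⁻ is absent, so SibP is active.
Rhamnulose is absent, so FubC is inactive.
Homoserine is absent, so PurR is active.
Activator PurR is present, so *lomU* is transcribed.
So LomU is produced and active.
With repressor LomU bound, *qilD* is not transcribed.
→ *qilD* is OFF.
Fe²⁺ is absent, so SovV is inactive.
c-di-GMP is present, so DulU is active.
With repressor DulU bound, *lomP* is not transcribed.
→ *lomP* is OFF.
0 of the 5 genes are transcribed.

0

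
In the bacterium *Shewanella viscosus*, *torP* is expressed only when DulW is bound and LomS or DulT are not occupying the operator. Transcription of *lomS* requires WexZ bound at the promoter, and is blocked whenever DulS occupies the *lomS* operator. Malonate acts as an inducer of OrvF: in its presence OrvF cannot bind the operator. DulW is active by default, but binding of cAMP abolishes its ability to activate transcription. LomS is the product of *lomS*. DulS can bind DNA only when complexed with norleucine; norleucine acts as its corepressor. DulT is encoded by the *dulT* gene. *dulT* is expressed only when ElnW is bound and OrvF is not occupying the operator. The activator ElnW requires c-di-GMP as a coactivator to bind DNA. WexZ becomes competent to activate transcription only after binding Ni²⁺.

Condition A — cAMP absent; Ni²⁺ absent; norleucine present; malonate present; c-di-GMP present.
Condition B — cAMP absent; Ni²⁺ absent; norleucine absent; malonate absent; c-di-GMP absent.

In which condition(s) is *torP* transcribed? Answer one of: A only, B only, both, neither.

Condition A:
cAMP is absent, so DulW is active.
Ni²⁺ is absent, so WexZ is inactive.
Norleucine is present, so DulS is active.
With repressor DulS bound, *lomS* is not transcribed.
So LomS is not produced.
Malonate is present, so OrvF is inactive.
c-di-GMP is present, so ElnW is active.
No repressor is bound and ElnW is active, so *dulT* is transcribed.
So DulT is produced and active.
With repressor DulT bound, *torP* is not transcribed.
→ *torP* is OFF in A.
Condition B:
cAMP is absent, so DulW is active.
Ni²⁺ is absent, so WexZ is inactive.
Norleucine is absent, so DulS is inactive.
Required activator WexZ is absent, so *lomS* is not transcribed.
So LomS is not produced.
Malonate is absent, so OrvF is active.
c-di-GMP is absent, so ElnW is inactive.
With repressor OrvF bound, *dulT* is not transcribed.
So DulT is not produced.
No repressor is bound and DulW is active, so *torP* is transcribed.
→ *torP* is ON in B.

B only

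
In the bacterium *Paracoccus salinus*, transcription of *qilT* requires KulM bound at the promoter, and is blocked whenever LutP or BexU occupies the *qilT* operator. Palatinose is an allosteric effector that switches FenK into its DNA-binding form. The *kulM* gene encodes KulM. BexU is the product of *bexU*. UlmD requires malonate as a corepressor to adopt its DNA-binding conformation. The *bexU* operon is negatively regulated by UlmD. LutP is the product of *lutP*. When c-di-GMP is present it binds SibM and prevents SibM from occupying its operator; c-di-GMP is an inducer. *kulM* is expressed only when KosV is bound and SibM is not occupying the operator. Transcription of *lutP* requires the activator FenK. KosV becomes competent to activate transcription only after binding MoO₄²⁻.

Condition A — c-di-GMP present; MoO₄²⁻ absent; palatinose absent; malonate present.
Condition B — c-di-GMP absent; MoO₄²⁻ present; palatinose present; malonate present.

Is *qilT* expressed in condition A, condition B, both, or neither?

neither

Condition A:
c-di-GMP is present, so SibM is inactive.
MoO₄²⁻ is absent, so KosV is inactive.
Required activator KosV is absent, so *kulM* is not transcribed.
So KulM is not produced.
Palatinose is absent, so FenK is inactive.
Required activator FenK is absent, so *lutP* is not transcribed.
So LutP is not produced.
Malonate is present, so UlmD is active.
With repressor UlmD bound, *bexU* is not transcribed.
So BexU is not produced.
Required activator KulM is absent, so *qilT* is not transcribed.
→ *qilT* is OFF in A.
Condition B:
c-di-GMP is absent, so SibM is active.
MoO₄²⁻ is present, so KosV is active.
With repressor SibM bound, *kulM* is not transcribed.
So KulM is not produced.
Palatinose is present, so FenK is active.
No repressor is bound and FenK is active, so *lutP* is transcribed.
So LutP is produced and active.
Malonate is present, so UlmD is active.
With repressor UlmD bound, *bexU* is not transcribed.
So BexU is not produced.
With repressor LutP bound, *qilT* is not transcribed.
→ *qilT* is OFF in B.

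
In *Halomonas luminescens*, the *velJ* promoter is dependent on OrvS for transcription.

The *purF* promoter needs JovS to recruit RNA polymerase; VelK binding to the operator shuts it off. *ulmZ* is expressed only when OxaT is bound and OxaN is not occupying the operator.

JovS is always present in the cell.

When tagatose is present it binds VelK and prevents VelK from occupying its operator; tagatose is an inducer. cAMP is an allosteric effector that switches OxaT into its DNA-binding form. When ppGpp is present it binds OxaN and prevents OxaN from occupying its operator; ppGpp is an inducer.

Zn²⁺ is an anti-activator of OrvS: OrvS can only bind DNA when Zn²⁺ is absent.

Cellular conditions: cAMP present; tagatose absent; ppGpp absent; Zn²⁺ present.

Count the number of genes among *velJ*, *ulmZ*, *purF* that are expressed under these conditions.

Zn²⁺ is present, so OrvS is inactive.
Required activator OrvS is absent, so *velJ* is not transcribed.
→ *velJ* is OFF.
ppGpp is absent, so OxaN is active.
cAMP is present, so OxaT is active.
With repressor OxaN bound, *ulmZ* is not transcribed.
→ *ulmZ* is OFF.
Tagatose is absent, so VelK is active.
JovS is produced constitutively and is active.
With repressor VelK bound, *purF* is not transcribed.
→ *purF* is OFF.
0 of the 3 genes are transcribed.

0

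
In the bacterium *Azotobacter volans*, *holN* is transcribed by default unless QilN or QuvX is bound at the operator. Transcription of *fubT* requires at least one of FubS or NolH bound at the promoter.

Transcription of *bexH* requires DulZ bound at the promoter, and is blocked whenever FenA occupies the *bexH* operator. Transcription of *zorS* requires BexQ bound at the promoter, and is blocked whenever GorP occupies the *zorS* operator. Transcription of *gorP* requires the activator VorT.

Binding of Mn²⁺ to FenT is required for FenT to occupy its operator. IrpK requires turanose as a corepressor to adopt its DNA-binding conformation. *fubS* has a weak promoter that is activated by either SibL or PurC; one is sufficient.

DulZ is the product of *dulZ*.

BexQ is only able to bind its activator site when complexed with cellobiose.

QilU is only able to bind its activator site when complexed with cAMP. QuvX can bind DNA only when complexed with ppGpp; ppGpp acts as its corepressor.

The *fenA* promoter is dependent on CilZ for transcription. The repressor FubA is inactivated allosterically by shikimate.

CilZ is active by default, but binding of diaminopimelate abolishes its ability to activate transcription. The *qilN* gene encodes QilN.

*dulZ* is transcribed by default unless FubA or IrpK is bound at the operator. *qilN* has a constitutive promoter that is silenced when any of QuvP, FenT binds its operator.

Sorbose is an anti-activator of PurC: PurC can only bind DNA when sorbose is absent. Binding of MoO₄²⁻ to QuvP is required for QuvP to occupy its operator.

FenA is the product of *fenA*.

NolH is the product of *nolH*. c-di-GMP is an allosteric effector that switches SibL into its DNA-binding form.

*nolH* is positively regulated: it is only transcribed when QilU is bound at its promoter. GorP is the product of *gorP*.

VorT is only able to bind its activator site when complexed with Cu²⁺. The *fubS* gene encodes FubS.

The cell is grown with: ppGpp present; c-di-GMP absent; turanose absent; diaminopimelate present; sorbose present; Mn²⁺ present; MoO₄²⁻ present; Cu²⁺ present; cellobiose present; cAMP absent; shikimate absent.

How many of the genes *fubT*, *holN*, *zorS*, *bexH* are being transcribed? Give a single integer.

c-di-GMP is absent, so SibL is inactive.
Sorbose is present, so PurC is inactive.
No activator is available at the *fubS* promoter, so *fubS* is not transcribed.
So FubS is not produced.
cAMP is absent, so QilU is inactive.
Required activator QilU is absent, so *nolH* is not transcribed.
So NolH is not produced.
No activator is available at the *fubT* promoter, so *fubT* is not transcribed.
→ *fubT* is OFF.
MoO₄²⁻ is present, so QuvP is active.
Mn²⁺ is present, so FenT is active.
With repressor QuvP bound, *qilN* is not transcribed.
So QilN is not produced.
ppGpp is present, so QuvX is active.
With repressor QuvX bound, *holN* is not transcribed.
→ *holN* is OFF.
Cu²⁺ is present, so VorT is active.
No repressor is bound and VorT is active, so *gorP* is transcribed.
So GorP is produced and active.
Cellobiose is present, so BexQ is active.
With repressor GorP bound, *zorS* is not transcribed.
→ *zorS* is OFF.
Shikimate is absent, so FubA is active.
Turanose is absent, so IrpK is inactive.
With repressor FubA bound, *dulZ* is not transcribed.
So DulZ is not produced.
Diaminopimelate is present, so CilZ is inactive.
Required activator CilZ is absent, so *fenA* is not transcribed.
So FenA is not produced.
Required activator DulZ is absent, so *bexH* is not transcribed.
→ *bexH* is OFF.
0 of the 4 genes are transcribed.

0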